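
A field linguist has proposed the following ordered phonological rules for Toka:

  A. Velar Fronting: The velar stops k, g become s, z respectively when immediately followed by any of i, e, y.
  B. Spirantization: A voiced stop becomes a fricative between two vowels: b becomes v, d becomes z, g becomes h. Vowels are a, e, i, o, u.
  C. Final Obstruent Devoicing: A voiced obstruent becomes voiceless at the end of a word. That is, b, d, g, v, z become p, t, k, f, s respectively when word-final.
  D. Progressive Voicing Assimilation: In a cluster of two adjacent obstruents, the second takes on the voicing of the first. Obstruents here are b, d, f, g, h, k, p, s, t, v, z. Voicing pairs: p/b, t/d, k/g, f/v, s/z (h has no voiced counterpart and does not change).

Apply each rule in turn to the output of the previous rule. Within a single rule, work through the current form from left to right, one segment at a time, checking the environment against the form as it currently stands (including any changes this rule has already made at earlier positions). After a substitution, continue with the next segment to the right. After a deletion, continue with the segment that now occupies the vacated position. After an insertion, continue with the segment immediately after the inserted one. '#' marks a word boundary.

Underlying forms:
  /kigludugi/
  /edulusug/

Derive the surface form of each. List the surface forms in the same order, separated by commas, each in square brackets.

[sigluzuzi], [ezulusuk]

/kigludugi/:
  A Velar Fronting: [kigludugi] → [sigluduzi]
  B Spirantization: [sigluduzi] → [sigluzuzi]
  C Final Obstruent Devoicing: no change — [sigluzuzi]
  D Progressive Voicing Assimilation: no change — [sigluzuzi]
/edulusug/:
  A Velar Fronting: no change — [edulusug]
  B Spirantization: [edulusug] → [ezulusug]
  C Final Obstruent Devoicing: [ezulusug] → [ezulusuk]
  D Progressive Voicing Assimilation: no change — [ezulusuk]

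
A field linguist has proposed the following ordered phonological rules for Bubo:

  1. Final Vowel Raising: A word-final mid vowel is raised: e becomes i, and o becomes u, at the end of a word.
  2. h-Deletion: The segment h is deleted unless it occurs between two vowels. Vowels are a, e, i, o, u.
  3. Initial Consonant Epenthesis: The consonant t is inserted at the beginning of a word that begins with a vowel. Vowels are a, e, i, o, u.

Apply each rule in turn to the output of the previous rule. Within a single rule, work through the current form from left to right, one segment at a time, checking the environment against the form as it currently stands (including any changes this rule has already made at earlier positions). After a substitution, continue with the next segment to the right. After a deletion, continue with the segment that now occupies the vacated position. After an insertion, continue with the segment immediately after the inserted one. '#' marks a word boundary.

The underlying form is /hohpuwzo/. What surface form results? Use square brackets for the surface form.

1 Final Vowel Raising: [hohpuwzo] → [hohpuwzu]
2 h-Deletion: [hohpuwzu] → [opuwzu]
3 Initial Consonant Epenthesis: [opuwzu] → [topuwzu]

[topuwzu]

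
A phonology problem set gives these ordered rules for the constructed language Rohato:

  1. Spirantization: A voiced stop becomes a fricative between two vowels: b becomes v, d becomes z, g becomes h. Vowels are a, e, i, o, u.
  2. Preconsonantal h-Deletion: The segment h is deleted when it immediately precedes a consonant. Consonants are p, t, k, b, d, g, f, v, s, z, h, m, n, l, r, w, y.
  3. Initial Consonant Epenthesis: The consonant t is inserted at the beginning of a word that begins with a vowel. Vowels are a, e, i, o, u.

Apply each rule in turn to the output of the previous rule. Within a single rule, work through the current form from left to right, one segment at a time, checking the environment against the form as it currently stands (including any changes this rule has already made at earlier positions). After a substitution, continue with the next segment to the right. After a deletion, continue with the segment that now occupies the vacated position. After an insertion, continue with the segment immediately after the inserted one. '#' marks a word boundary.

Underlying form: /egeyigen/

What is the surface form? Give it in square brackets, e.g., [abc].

1 Spirantization: [egeyigen] → [eheyihen]
2 Preconsonantal h-Deletion: no change — [eheyihen]
3 Initial Consonant Epenthesis: [eheyihen] → [teheyihen]

[teheyihen]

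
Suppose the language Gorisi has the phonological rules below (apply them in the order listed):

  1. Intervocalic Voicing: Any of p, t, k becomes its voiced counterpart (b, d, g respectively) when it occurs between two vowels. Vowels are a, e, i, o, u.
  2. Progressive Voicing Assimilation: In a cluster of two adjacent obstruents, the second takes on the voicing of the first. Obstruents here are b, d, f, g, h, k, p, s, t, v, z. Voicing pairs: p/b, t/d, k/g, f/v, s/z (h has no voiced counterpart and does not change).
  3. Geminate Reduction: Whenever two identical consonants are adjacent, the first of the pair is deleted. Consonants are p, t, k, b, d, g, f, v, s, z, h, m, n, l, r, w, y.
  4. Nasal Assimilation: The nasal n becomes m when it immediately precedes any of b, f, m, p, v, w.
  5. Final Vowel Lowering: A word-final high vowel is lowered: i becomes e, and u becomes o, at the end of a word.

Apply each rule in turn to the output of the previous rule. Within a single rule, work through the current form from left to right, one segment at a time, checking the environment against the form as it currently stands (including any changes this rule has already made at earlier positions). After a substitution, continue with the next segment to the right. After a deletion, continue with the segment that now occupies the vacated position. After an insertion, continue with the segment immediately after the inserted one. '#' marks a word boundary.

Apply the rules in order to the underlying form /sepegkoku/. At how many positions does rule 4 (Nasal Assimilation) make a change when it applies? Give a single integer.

0

1 Intervocalic Voicing: [sepegkoku] → [sebegkogu]
2 Progressive Voicing Assimilation: [sebegkogu] → [sebeggogu]
3 Geminate Reduction: [sebeggogu] → [sebegogu]
4 Nasal Assimilation: no change — [sebegogu]
5 Final Vowel Lowering: [sebegogu] → [sebegogo]
Rule 4 changed 0 position(s).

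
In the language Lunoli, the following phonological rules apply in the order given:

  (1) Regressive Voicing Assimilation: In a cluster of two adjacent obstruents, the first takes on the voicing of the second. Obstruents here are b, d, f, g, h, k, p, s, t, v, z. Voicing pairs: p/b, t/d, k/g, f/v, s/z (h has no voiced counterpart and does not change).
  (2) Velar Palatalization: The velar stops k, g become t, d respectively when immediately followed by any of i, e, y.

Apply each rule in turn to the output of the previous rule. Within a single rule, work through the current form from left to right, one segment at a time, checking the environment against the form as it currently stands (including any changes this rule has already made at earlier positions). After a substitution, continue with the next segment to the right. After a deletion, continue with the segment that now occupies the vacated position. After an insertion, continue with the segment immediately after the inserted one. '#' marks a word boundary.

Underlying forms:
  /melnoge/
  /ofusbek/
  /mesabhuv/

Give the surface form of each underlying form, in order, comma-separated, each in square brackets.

/melnoge/:
  (1) Regressive Voicing Assimilation: no change — [melnoge]
  (2) Velar Palatalization: [melnoge] → [melnode]
/ofusbek/:
  (1) Regressive Voicing Assimilation: [ofusbek] → [ofuzbek]
  (2) Velar Palatalization: no change — [ofuzbek]
/mesabhuv/:
  (1) Regressive Voicing Assimilation: [mesabhuv] → [mesaphuv]
  (2) Velar Palatalization: no change — [mesaphuv]

[melnode], [ofuzbek], [mesaphuv]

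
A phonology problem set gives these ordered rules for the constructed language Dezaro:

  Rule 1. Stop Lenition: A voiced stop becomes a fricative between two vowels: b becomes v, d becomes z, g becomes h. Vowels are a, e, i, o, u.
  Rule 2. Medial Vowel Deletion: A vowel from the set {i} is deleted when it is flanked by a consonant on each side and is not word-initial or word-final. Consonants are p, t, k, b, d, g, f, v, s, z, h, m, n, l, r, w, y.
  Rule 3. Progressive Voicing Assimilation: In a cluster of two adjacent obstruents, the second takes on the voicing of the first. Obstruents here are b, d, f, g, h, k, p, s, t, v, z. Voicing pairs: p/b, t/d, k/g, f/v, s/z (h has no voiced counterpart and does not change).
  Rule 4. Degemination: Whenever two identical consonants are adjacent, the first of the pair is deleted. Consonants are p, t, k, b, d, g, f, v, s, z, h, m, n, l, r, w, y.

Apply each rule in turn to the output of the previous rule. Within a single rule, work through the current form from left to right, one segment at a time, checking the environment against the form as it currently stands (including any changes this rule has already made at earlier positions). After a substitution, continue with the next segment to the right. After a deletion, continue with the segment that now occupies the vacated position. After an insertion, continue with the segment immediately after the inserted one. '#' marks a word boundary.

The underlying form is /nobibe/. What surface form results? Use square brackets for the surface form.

Rule 1 Stop Lenition: [nobibe] → [novive]
Rule 2 Medial Vowel Deletion: [novive] → [novve]
Rule 3 Progressive Voicing Assimilation: no change — [novve]
Rule 4 Degemination: [novve] → [nove]

[nove]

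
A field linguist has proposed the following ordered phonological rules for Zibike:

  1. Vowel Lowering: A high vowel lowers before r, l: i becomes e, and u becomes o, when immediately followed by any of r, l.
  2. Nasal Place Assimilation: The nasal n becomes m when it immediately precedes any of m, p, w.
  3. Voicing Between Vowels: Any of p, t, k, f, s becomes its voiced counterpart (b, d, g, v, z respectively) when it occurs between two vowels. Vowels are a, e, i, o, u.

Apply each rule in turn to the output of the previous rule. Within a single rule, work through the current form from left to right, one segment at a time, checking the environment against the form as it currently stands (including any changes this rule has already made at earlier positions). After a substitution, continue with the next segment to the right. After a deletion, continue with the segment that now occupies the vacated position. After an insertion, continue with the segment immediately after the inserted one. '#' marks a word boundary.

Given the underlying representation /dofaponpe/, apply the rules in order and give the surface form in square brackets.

1 Vowel Lowering: no change — [dofaponpe]
2 Nasal Place Assimilation: [dofaponpe] → [dofapompe]
3 Voicing Between Vowels: [dofapompe] → [dovabompe]

[dovabompe]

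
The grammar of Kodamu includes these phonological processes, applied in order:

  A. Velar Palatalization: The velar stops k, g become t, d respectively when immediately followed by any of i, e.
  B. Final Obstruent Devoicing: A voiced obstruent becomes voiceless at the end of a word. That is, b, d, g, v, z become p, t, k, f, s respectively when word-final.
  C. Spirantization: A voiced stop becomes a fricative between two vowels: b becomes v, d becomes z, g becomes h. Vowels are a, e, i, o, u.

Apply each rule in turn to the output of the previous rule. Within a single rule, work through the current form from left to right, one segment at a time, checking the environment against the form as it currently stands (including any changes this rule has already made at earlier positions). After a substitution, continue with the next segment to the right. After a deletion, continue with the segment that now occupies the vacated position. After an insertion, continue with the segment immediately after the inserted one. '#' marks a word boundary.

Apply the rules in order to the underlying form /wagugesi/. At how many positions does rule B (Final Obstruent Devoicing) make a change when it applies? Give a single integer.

0

A Velar Palatalization: [wagugesi] → [wagudesi]
B Final Obstruent Devoicing: no change — [wagudesi]
C Spirantization: [wagudesi] → [wahuzesi]
Rule B changed 0 position(s).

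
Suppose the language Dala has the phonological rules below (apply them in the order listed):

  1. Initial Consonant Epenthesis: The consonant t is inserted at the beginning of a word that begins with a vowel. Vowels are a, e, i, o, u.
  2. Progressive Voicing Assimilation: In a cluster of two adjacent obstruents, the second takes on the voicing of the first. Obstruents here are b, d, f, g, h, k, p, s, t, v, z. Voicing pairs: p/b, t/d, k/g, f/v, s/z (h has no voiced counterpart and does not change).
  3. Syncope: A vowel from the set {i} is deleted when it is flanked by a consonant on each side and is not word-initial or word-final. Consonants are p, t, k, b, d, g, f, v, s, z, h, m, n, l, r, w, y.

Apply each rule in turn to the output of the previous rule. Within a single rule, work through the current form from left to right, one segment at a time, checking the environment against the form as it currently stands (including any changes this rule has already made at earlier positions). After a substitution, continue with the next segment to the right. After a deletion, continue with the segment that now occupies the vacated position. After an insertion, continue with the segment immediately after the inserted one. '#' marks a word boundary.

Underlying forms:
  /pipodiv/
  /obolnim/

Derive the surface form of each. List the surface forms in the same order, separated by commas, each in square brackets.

/pipodiv/:
  1 Initial Consonant Epenthesis: no change — [pipodiv]
  2 Progressive Voicing Assimilation: no change — [pipodiv]
  3 Syncope: [pipodiv] → [ppodv]
/obolnim/:
  1 Initial Consonant Epenthesis: [obolnim] → [tobolnim]
  2 Progressive Voicing Assimilation: no change — [tobolnim]
  3 Syncope: [tobolnim] → [tobolnm]

[ppodv], [tobolnm]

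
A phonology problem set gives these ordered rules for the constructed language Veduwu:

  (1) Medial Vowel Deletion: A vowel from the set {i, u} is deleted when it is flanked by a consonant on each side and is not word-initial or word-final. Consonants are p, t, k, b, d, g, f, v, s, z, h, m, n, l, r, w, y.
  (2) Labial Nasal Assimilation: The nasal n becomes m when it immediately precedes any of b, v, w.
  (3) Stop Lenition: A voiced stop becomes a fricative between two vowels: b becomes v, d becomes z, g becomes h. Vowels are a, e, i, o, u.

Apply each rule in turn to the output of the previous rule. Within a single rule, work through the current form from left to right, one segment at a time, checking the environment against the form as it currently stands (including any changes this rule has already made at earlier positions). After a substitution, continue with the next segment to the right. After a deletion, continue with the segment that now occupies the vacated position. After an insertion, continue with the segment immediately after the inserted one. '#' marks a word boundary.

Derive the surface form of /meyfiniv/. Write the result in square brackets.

[meyfmv]

(1) Medial Vowel Deletion: [meyfiniv] → [meyfnv]
(2) Labial Nasal Assimilation: [meyfnv] → [meyfmv]
(3) Stop Lenition: no change — [meyfmv]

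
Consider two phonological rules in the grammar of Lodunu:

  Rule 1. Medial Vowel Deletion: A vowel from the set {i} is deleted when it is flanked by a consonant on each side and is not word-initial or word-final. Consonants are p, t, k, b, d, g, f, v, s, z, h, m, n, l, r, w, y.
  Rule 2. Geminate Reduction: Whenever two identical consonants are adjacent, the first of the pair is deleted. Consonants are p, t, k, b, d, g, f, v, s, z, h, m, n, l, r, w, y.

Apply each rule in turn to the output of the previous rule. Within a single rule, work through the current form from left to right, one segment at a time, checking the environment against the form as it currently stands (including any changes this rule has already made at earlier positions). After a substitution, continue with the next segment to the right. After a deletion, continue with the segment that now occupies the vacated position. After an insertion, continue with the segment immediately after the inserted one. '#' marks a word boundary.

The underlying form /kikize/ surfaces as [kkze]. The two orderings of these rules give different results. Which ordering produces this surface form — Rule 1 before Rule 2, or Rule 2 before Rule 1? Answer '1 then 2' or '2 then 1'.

2 then 1

Order 1 then 2:
  1 Medial Vowel Deletion: [kikize] → [kkze]
  2 Geminate Reduction: [kkze] → [kze]
  result: [kze]
Order 2 then 1:
  2 Geminate Reduction: no change — [kikize]
  1 Medial Vowel Deletion: [kikize] → [kkze]
  result: [kkze]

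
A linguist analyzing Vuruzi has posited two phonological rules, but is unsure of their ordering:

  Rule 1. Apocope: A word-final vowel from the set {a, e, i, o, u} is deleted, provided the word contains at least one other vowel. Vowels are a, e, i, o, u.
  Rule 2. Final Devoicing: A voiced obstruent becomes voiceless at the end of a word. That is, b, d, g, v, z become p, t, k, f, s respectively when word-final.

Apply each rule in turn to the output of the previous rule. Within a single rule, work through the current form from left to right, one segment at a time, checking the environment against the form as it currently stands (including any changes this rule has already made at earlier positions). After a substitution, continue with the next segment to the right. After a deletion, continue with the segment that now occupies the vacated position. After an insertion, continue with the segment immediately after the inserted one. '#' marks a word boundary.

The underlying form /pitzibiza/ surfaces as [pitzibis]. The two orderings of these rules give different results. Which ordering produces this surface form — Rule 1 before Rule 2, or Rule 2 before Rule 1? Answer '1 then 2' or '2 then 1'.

Order 1 then 2:
  1 Apocope: [pitzibiza] → [pitzibiz]
  2 Final Devoicing: [pitzibiz] → [pitzibis]
  result: [pitzibis]
Order 2 then 1:
  2 Final Devoicing: no change — [pitzibiza]
  1 Apocope: [pitzibiza] → [pitzibiz]
  result: [pitzibiz]

1 then 2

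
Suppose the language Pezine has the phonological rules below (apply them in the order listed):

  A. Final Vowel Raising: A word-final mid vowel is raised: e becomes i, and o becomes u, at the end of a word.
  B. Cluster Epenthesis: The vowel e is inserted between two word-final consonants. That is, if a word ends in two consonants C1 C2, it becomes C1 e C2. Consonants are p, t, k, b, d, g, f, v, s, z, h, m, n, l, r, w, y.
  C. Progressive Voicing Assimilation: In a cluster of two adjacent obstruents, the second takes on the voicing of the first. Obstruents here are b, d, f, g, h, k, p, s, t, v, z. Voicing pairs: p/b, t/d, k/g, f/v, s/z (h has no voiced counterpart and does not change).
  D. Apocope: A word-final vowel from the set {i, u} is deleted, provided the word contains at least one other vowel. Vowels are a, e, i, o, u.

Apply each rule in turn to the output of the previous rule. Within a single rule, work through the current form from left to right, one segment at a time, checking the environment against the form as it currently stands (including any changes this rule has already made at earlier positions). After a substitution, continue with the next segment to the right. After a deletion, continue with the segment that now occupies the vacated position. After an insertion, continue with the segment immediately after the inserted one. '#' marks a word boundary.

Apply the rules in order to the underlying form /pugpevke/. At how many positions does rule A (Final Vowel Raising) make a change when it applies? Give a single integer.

1

A Final Vowel Raising: [pugpevke] → [pugpevki]
B Cluster Epenthesis: no change — [pugpevki]
C Progressive Voicing Assimilation: [pugpevki] → [pugbevgi]
D Apocope: [pugbevgi] → [pugbevg]
Rule A changed 1 position(s).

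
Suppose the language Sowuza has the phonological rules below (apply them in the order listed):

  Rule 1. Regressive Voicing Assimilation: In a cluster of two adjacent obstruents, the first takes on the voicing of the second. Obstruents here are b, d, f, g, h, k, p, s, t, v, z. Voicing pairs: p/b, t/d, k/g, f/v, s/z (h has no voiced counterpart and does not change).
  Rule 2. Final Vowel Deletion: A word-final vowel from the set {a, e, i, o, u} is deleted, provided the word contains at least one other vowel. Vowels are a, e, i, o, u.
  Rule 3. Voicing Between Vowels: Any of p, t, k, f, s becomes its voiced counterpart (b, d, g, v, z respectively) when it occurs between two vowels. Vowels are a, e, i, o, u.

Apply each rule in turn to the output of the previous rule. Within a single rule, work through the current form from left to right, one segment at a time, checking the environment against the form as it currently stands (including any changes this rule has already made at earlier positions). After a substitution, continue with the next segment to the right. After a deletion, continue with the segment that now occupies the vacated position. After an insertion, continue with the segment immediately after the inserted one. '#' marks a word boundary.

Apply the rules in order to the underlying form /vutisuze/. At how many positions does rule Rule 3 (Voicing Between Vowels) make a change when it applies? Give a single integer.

Rule 1 Regressive Voicing Assimilation: no change — [vutisuze]
Rule 2 Final Vowel Deletion: [vutisuze] → [vutisuz]
Rule 3 Voicing Between Vowels: [vutisuz] → [vudizuz]
Rule Rule 3 changed 2 position(s).

2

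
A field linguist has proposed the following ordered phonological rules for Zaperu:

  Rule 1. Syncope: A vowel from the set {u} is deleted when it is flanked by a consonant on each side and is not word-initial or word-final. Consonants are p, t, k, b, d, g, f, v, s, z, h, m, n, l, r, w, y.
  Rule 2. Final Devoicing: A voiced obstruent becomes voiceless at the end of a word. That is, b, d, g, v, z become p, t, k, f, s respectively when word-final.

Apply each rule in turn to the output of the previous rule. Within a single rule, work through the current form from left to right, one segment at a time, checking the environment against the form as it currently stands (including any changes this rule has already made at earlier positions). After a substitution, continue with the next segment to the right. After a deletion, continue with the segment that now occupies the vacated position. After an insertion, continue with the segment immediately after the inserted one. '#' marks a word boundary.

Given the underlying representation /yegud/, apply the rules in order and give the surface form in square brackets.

[yegt]

Rule 1 Syncope: [yegud] → [yegd]
Rule 2 Final Devoicing: [yegd] → [yegt]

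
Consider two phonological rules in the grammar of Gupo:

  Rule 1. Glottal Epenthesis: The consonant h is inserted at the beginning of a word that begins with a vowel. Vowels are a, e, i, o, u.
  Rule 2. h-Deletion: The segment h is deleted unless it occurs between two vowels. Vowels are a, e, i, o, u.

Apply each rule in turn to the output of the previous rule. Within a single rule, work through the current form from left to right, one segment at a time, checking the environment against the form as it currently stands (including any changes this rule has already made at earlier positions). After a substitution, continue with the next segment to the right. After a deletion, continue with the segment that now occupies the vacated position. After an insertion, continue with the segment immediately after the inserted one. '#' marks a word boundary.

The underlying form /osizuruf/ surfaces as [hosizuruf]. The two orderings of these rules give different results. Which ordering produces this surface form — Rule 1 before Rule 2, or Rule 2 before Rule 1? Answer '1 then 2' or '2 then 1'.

2 then 1

Order 1 then 2:
  1 Glottal Epenthesis: [osizuruf] → [hosizuruf]
  2 h-Deletion: [hosizuruf] → [osizuruf]
  result: [osizuruf]
Order 2 then 1:
  2 h-Deletion: no change — [osizuruf]
  1 Glottal Epenthesis: [osizuruf] → [hosizuruf]
  result: [hosizuruf]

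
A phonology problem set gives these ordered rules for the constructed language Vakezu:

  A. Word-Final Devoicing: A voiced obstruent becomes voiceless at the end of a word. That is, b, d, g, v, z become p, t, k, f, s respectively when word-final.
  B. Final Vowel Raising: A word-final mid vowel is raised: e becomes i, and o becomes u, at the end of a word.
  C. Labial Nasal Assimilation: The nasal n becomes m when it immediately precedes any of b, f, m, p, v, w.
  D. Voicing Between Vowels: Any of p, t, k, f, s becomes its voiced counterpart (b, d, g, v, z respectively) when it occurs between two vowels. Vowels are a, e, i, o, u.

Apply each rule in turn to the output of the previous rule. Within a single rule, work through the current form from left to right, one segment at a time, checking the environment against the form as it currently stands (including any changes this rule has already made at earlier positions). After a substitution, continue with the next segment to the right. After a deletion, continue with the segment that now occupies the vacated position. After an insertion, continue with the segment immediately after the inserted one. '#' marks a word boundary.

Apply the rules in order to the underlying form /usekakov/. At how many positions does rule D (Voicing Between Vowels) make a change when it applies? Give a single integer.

A Word-Final Devoicing: [usekakov] → [usekakof]
B Final Vowel Raising: no change — [usekakof]
C Labial Nasal Assimilation: no change — [usekakof]
D Voicing Between Vowels: [usekakof] → [uzegagof]
Rule D changed 3 position(s).

3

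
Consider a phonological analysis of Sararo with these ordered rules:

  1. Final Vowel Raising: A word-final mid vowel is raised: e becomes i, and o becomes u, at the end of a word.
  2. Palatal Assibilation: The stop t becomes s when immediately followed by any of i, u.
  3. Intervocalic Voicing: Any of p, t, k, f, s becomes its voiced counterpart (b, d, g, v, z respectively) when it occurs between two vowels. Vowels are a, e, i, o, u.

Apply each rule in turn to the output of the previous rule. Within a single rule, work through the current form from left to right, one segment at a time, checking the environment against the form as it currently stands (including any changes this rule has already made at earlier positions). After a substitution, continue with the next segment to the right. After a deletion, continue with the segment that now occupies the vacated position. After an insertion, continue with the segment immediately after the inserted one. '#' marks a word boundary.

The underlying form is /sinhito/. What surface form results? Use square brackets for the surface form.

1 Final Vowel Raising: [sinhito] → [sinhitu]
2 Palatal Assibilation: [sinhitu] → [sinhisu]
3 Intervocalic Voicing: [sinhisu] → [sinhizu]

[sinhizu]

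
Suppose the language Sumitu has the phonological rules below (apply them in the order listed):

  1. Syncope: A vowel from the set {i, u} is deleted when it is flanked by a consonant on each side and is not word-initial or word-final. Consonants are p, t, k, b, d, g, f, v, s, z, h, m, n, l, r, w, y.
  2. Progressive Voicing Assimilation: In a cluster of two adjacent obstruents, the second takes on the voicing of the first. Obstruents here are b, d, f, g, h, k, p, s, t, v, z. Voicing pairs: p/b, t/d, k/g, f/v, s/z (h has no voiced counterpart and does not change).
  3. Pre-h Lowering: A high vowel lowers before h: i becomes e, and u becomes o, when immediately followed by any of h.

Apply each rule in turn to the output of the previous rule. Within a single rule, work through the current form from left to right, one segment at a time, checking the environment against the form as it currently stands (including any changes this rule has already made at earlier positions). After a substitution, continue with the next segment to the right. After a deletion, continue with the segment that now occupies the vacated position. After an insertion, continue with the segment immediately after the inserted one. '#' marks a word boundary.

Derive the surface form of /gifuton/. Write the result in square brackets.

1 Syncope: [gifuton] → [gfton]
2 Progressive Voicing Assimilation: [gfton] → [gvdon]
3 Pre-h Lowering: no change — [gvdon]

[gvdon]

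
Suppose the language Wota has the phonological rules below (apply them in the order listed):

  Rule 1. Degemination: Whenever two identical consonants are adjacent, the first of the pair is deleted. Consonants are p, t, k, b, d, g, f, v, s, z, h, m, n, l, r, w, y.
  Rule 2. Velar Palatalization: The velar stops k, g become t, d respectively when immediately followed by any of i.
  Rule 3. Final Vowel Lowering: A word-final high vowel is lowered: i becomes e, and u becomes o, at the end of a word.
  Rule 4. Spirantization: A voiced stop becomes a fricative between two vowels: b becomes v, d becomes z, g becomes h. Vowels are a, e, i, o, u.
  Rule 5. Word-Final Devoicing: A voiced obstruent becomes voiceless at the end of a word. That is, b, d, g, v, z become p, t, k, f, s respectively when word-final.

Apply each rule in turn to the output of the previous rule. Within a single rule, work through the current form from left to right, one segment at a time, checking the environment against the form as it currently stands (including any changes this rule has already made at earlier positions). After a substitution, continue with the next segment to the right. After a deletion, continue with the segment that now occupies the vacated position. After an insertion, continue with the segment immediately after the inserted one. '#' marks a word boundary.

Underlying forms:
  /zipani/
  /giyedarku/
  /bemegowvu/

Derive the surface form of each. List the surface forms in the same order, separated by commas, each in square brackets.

/zipani/:
  Rule 1 Degemination: no change — [zipani]
  Rule 2 Velar Palatalization: no change — [zipani]
  Rule 3 Final Vowel Lowering: [zipani] → [zipane]
  Rule 4 Spirantization: no change — [zipane]
  Rule 5 Word-Final Devoicing: no change — [zipane]
/giyedarku/:
  Rule 1 Degemination: no change — [giyedarku]
  Rule 2 Velar Palatalization: [giyedarku] → [diyedarku]
  Rule 3 Final Vowel Lowering: [diyedarku] → [diyedarko]
  Rule 4 Spirantization: [diyedarko] → [diyezarko]
  Rule 5 Word-Final Devoicing: no change — [diyezarko]
/bemegowvu/:
  Rule 1 Degemination: no change — [bemegowvu]
  Rule 2 Velar Palatalization: no change — [bemegowvu]
  Rule 3 Final Vowel Lowering: [bemegowvu] → [bemegowvo]
  Rule 4 Spirantization: [bemegowvo] → [bemehowvo]
  Rule 5 Word-Final Devoicing: no change — [bemehowvo]

[zipane], [diyezarko], [bemehowvo]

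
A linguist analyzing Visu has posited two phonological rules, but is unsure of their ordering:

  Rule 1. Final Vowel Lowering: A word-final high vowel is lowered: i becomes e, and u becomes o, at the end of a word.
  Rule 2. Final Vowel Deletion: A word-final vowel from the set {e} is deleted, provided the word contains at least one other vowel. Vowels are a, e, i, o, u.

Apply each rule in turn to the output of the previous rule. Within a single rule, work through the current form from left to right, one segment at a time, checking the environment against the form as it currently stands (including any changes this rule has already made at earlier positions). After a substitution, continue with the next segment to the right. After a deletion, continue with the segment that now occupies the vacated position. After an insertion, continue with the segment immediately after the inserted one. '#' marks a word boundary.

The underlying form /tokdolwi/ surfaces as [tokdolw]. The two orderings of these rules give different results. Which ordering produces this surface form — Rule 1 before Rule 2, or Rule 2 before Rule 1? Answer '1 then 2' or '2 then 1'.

1 then 2

Order 1 then 2:
  1 Final Vowel Lowering: [tokdolwi] → [tokdolwe]
  2 Final Vowel Deletion: [tokdolwe] → [tokdolw]
  result: [tokdolw]
Order 2 then 1:
  2 Final Vowel Deletion: no change — [tokdolwi]
  1 Final Vowel Lowering: [tokdolwi] → [tokdolwe]
  result: [tokdolwe]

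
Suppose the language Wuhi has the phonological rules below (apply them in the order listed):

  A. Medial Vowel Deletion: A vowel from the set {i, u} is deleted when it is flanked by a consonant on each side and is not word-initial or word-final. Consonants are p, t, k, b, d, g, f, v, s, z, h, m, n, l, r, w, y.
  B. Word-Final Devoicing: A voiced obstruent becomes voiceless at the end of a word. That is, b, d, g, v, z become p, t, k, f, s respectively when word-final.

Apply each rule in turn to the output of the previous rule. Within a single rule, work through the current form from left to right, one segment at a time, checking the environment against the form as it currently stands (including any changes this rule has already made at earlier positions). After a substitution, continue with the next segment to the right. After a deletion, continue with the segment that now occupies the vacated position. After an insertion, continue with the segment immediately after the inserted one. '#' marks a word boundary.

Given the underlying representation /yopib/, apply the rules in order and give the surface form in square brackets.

A Medial Vowel Deletion: [yopib] → [yopb]
B Word-Final Devoicing: [yopb] → [yopp]

[yopp]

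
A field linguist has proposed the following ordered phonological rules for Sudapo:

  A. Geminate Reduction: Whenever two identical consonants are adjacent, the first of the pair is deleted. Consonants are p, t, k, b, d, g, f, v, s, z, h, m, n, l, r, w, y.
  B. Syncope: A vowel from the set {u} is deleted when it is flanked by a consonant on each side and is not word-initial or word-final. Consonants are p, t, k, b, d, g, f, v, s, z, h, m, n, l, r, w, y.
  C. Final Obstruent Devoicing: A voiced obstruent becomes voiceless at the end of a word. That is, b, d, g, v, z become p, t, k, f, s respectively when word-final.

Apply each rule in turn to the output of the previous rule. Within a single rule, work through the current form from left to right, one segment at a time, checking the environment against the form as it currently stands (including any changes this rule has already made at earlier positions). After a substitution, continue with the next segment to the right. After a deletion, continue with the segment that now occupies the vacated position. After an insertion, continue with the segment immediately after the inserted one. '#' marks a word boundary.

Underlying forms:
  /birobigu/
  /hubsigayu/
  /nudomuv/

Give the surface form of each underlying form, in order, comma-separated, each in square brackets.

[birobigu], [hbsigayu], [ndomf]

/birobigu/:
  A Geminate Reduction: no change — [birobigu]
  B Syncope: no change — [birobigu]
  C Final Obstruent Devoicing: no change — [birobigu]
/hubsigayu/:
  A Geminate Reduction: no change — [hubsigayu]
  B Syncope: [hubsigayu] → [hbsigayu]
  C Final Obstruent Devoicing: no change — [hbsigayu]
/nudomuv/:
  A Geminate Reduction: no change — [nudomuv]
  B Syncope: [nudomuv] → [ndomv]
  C Final Obstruent Devoicing: [ndomv] → [ndomf]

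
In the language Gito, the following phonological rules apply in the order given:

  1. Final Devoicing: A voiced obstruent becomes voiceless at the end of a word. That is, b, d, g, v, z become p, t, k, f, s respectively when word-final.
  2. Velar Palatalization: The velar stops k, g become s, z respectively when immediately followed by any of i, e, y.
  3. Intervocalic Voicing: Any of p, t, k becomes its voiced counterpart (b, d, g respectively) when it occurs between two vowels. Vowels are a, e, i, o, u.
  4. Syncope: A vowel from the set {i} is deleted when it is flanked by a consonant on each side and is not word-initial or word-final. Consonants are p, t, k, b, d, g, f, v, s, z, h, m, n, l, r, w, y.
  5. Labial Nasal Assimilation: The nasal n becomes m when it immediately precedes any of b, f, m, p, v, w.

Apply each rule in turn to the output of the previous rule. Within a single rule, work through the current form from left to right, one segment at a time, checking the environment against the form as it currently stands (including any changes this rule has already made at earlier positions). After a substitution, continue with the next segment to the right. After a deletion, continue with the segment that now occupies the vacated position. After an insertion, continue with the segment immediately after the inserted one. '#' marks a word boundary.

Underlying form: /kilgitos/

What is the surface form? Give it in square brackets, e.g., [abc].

1 Final Devoicing: no change — [kilgitos]
2 Velar Palatalization: [kilgitos] → [silzitos]
3 Intervocalic Voicing: [silzitos] → [silzidos]
4 Syncope: [silzidos] → [slzdos]
5 Labial Nasal Assimilation: no change — [slzdos]

[slzdos]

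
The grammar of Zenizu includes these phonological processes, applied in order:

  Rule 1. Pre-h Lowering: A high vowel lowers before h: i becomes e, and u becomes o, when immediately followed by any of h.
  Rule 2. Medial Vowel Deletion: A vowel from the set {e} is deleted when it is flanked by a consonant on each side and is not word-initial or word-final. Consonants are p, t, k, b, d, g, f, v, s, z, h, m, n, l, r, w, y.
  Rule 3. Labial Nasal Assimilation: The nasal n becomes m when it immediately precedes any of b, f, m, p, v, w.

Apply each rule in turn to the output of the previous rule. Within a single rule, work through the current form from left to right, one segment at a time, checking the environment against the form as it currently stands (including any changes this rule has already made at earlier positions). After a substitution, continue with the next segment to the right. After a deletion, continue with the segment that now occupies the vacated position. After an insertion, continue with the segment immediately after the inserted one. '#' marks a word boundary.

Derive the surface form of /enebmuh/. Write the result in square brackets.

Rule 1 Pre-h Lowering: [enebmuh] → [enebmoh]
Rule 2 Medial Vowel Deletion: [enebmoh] → [enbmoh]
Rule 3 Labial Nasal Assimilation: [enbmoh] → [embmoh]

[embmoh]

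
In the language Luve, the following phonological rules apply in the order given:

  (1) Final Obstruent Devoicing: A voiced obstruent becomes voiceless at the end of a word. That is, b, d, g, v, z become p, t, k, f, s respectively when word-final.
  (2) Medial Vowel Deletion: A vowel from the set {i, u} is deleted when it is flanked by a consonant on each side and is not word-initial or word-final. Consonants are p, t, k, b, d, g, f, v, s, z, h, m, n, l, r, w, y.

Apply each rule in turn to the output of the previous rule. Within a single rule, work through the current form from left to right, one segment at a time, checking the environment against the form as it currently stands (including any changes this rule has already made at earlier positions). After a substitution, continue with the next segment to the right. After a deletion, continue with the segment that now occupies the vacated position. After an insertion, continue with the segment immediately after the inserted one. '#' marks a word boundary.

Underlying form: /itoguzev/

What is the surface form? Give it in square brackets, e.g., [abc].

(1) Final Obstruent Devoicing: [itoguzev] → [itoguzef]
(2) Medial Vowel Deletion: [itoguzef] → [itogzef]

[itogzef]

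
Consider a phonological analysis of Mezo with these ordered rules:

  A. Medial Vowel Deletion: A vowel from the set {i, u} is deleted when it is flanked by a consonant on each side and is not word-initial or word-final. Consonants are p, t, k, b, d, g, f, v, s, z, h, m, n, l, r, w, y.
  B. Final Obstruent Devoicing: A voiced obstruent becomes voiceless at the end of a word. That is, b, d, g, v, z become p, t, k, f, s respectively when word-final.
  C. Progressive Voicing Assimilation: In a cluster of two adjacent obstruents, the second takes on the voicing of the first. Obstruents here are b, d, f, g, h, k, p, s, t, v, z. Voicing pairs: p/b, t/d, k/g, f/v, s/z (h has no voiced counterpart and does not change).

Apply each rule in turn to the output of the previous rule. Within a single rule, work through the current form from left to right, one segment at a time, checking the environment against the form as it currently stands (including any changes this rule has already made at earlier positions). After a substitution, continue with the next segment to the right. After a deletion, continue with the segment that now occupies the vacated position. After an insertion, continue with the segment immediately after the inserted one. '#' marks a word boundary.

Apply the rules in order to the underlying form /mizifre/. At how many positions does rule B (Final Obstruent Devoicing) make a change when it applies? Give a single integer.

0

A Medial Vowel Deletion: [mizifre] → [mzfre]
B Final Obstruent Devoicing: no change — [mzfre]
C Progressive Voicing Assimilation: [mzfre] → [mzvre]
Rule B changed 0 position(s).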